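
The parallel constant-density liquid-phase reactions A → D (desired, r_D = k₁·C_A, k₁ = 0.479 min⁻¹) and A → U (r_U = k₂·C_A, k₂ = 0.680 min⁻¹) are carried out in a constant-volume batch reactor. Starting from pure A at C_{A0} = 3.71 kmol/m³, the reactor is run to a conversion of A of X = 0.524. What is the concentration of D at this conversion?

0.803 kmol/m³

C_A = C_{A0}(1−X) = 1.766 kmol/m³.
Both paths are first order in A, so the instantaneous fraction to D is constant: dC_D/d(−C_A) = k₁/(k₁+k₂) = 0.4133.
C_D = 0.4133·(C_{A0}−C_A) = 0.4133×1.944 = 0.803 kmol/m³.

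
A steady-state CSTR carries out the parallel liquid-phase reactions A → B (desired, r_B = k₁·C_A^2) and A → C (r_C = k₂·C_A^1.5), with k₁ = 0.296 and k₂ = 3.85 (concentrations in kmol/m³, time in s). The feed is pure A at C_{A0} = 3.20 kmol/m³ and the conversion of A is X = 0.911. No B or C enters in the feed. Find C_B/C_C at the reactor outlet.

0.0410

Exit C_A = C_{A0}(1−X) = 3.20×0.0890 = 0.2848 kmol/m³.
In a CSTR the entire volume is at exit conditions, so r_B = 0.296×0.2848^2 = 0.02401 and r_C = 3.85×0.2848^1.5 = 0.5852.
Overall selectivity = C_B/C_C = r_Bτ/(r_Cτ) = r_B/r_C = 0.0410.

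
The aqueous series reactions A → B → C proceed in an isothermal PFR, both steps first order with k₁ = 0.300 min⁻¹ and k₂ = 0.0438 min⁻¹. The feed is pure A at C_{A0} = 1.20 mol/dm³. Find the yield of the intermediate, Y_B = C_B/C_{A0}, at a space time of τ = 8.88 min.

0.712

For first-order series with pure A initially, C_B(τ) = k₁C_{A0}/(k₂−k₁)·(e^(−k₁τ) − e^(−k₂τ)).
e^(−k₁τ) = e^(−0.300×8.88) = e^(−2.664) = 0.06967; e^(−k₂τ) = e^(−0.3889) = 0.6778.
C_B = 0.300×1.20/(0.0438−0.300) × (0.06967−0.6778) = (-1.405)×(-0.6081) = 0.8545 mol/dm³.
Y_B = C_B/C_{A0} = 0.8545/1.20 = 0.712.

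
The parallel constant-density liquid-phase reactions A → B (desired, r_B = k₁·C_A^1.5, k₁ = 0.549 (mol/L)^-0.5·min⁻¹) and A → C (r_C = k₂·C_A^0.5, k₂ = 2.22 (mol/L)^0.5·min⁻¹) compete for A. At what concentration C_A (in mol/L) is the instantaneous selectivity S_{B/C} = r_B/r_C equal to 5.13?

20.7 mol/L

S_{B/C} = (k₁/k₂)·C_A ⇒ C_A = S·k₂/k₁.
= 5.13×2.22/0.549 = 20.7 mol/L.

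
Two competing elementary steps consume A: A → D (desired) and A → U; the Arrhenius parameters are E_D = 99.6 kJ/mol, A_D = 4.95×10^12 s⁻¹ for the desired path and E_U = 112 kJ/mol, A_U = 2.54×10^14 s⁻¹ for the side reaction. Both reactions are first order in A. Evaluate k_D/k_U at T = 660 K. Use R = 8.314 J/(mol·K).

k_D/k_U = (A_D/A_U)·exp[−(E_D−E_U)/(RT)] = (A_D/A_U)·exp[(E_U−E_D)/(RT)].
(E_U−E_D)/(RT) = (112−99.6)×10³/(8.314×660) = 12400/5487 = 2.260.
k_D/k_U = (4.95×10^12/2.54×10^14)·exp(2.260) = 0.01949 × 9.581 = 0.187.
Since E_D < E_U, lowering the temperature improves selectivity toward D.

0.187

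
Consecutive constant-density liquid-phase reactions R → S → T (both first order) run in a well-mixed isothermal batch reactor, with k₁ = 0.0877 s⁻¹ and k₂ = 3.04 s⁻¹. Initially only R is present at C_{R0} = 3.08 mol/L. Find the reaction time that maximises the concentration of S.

The intermediate peaks when r₁ = r₂, i.e. k₁e^(−k₁t) = k₂e^(−k₂t), giving t_opt = ln(k₂/k₁)/(k₂−k₁).
= ln(3.04/0.0877)/(3.04−0.0877) = ln(34.66)/2.952 = 3.546/2.952 = 1.20 s.

1.20 s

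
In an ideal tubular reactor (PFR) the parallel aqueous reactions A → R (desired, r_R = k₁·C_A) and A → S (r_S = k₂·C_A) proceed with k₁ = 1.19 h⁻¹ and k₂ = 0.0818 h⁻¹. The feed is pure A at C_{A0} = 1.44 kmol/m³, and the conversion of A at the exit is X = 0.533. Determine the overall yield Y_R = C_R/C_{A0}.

0.499

C_A = C_{A0}(1−X) = 0.6725 kmol/m³.
Both paths are first order in A, so the instantaneous fraction to R is constant: dC_R/d(−C_A) = k₁/(k₁+k₂) = 0.9357.
C_R = 0.9357·(C_{A0}−C_A) = 0.9357×0.7675 = 0.718 kmol/m³.
Y_R = C_R/C_{A0} = 0.7182/1.44 = 0.499.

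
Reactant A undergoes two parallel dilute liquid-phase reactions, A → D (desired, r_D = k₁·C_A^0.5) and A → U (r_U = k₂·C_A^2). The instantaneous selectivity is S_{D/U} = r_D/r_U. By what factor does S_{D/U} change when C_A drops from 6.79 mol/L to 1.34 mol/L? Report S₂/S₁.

S_{D/U} = (k₁/k₂)·C_A^-1.5, so S₂/S₁ = (C_{A,2}/C_{A,1})^-1.5.
= (1.34/6.79)^(-1.5) = (0.1973)^(-1.5) = 11.4.

11.4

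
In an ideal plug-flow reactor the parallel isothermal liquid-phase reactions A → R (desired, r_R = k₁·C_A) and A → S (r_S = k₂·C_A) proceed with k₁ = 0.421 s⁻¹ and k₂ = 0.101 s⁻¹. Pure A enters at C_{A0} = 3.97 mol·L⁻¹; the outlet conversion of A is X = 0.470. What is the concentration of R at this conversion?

1.50 mol·L⁻¹

C_A = C_{A0}(1−X) = 2.104 mol·L⁻¹.
Both paths are first order in A, so the instantaneous fraction to R is constant: dC_R/d(−C_A) = k₁/(k₁+k₂) = 0.8065.
C_R = 0.8065·(C_{A0}−C_A) = 0.8065×1.866 = 1.50 mol·L⁻¹.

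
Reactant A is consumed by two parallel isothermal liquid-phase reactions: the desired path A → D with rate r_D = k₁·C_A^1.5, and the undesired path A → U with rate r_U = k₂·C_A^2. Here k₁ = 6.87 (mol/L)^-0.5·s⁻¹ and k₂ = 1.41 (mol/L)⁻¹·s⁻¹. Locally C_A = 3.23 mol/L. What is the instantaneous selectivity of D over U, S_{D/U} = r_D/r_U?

S_{D/U} = r_D/r_U = (k₁·C_A^1.5)/(k₂·C_A^2) = (k₁/k₂)·C_A^-0.5.
= (6.87×3.230^1.5) / (1.41×3.230^2) = 39.88/14.71 = 2.71.

2.71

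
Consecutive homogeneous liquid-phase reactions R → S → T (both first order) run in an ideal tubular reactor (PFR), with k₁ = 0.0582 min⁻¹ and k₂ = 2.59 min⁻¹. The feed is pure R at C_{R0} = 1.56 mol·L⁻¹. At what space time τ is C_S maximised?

1.50 min

For first-order series the maximum of C_S occurs at τ_opt = ln(k₂/k₁)/(k₂−k₁).
= ln(2.59/0.0582)/(2.59−0.0582) = ln(44.50)/2.532 = 3.796/2.532 = 1.50 min.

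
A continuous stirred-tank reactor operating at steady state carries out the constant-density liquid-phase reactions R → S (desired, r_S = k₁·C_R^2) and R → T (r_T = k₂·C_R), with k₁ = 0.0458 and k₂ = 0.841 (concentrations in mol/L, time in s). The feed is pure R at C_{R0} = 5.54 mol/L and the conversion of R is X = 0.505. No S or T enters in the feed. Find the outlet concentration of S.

Exit C_R = C_{R0}(1−X) = 5.54×0.495 = 2.742 mol/L.
A CSTR operates uniformly at the exit composition, giving r_S = 0.3444 and r_T = 2.306 (each k·C_R^n at C_R = 2.742).
Fraction of consumed R going to S: r_S/(r_S+r_T) = 0.1299.
C_S = 0.1299·C_{R0}·X = 0.1299×5.54×0.505 = 0.364 mol/L.

0.364 mol/L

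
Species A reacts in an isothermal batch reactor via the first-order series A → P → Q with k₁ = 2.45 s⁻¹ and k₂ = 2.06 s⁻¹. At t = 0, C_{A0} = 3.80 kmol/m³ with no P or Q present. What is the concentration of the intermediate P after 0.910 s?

1.09 kmol/m³

For first-order series with pure A initially, C_P(t) = k₁C_{A0}/(k₂−k₁)·(e^(−k₁t) − e^(−k₂t)).
e^(−k₁t) = e^(−2.45×0.910) = e^(−2.230) = 0.1076; e^(−k₂t) = e^(−1.875) = 0.1534.
C_P = 2.45×3.80/(2.06−2.45) × (0.1076−0.1534) = (-23.87)×(-0.04583) = 1.094 kmol/m³.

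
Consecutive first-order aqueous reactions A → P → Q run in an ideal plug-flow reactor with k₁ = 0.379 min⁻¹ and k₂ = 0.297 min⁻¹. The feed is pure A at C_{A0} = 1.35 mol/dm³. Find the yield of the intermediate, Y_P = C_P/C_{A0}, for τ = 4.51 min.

0.374

For first-order series with pure A initially, C_P(τ) = k₁C_{A0}/(k₂−k₁)·(e^(−k₁τ) − e^(−k₂τ)).
e^(−k₁τ) = e^(−0.379×4.51) = e^(−1.709) = 0.1810; e^(−k₂τ) = e^(−1.339) = 0.2620.
C_P = 0.379×1.35/(0.297−0.379) × (0.1810−0.2620) = (-6.240)×(-0.08099) = 0.5053 mol/dm³.
Y_P = C_P/C_{A0} = 0.5053/1.35 = 0.374.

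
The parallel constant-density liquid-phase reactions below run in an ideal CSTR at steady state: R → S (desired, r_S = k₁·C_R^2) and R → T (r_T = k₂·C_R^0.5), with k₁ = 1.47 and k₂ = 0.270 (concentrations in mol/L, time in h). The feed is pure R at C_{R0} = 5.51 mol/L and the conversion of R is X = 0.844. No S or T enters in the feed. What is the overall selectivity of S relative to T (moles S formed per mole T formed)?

4.34

Exit C_R = C_{R0}(1−X) = 5.51×0.156 = 0.8596 mol/L.
Rates in a CSTR are evaluated at the outlet concentration: r_S = 1.47×0.8596^2 = 1.086, r_T = 0.270×0.8596^0.5 = 0.2503.
Overall selectivity = C_S/C_T = r_Sτ/(r_Tτ) = r_S/r_T = 4.34.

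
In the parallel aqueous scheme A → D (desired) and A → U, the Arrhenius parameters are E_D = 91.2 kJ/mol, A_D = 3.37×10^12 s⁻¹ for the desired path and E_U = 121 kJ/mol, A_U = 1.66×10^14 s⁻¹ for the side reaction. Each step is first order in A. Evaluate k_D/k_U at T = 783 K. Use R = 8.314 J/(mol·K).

1.98

k_D/k_U = (A_D/A_U)·exp[−(E_D−E_U)/(RT)] = (A_D/A_U)·exp[(E_U−E_D)/(RT)].
(E_U−E_D)/(RT) = (121−91.2)×10³/(8.314×783) = 29800/6510 = 4.578.
k_D/k_U = (3.37×10^12/1.66×10^14)·exp(4.578) = 0.02030 × 97.29 = 1.98.
Since E_D < E_U, lowering the temperature improves selectivity toward D.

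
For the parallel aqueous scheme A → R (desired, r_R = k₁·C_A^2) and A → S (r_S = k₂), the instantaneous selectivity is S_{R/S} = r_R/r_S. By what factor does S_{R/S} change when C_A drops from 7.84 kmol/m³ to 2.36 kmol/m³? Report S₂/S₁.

0.0906

S_{R/S} = (k₁/k₂)·C_A^2, so S₂/S₁ = (C_{A,2}/C_{A,1})^2.
= (2.36/7.84)^2 = (0.3010)^2 = 0.0906.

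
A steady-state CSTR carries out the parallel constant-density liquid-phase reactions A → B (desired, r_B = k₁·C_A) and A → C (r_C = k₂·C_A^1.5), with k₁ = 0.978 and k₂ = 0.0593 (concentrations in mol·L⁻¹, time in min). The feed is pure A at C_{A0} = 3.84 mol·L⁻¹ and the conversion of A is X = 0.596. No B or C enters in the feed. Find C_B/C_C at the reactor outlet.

13.2

Exit C_A = C_{A0}(1−X) = 3.84×0.404 = 1.551 mol·L⁻¹.
In a CSTR the entire volume is at exit conditions, so r_B = 0.978×1.551 = 1.517 and r_C = 0.0593×1.551^1.5 = 0.1146.
Overall selectivity = C_B/C_C = r_Bτ/(r_Cτ) = r_B/r_C = 13.2.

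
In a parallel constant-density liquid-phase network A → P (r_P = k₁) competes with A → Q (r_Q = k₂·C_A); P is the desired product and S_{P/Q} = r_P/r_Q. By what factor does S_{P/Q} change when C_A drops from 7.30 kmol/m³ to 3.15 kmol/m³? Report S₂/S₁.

2.32

S_{P/Q} = (k₁/k₂)·C_A⁻¹, so S₂/S₁ = (C_{A,2}/C_{A,1})⁻¹.
= 7.30/3.15 = 2.32.
Selectivity toward P rises as C_A falls — low-concentration operation is favoured.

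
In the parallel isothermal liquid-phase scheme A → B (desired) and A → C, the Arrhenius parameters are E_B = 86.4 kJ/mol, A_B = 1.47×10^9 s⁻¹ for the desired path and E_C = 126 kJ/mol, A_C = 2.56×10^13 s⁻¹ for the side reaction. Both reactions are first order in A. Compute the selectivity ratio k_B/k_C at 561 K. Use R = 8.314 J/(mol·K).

0.279

Since both paths have the same order in A, the concentration cancels and S_{B/C} = k_B/k_C = (A_B/A_C)·exp[(E_C−E_B)/(RT)].
(E_C−E_B)/(RT) = (126−86.4)×10³/(8.314×561) = 39600/4664 = 8.490.
k_B/k_C = (1.47×10^9/2.56×10^13)·exp(8.490) = 5.742×10^-5 × 4867 = 0.279.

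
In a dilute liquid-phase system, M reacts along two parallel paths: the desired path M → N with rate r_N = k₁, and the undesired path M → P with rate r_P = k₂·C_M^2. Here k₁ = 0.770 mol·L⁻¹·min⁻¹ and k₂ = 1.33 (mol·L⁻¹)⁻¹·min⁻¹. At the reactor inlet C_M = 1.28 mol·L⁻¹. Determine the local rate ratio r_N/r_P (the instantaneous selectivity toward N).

S_{N/P} = r_N/r_P = (k₁)/(k₂·C_M^2) = (k₁/k₂)·C_M^-2.
= (0.770) / (1.33×1.280^2) = 0.7700/2.179 = 0.353.

0.353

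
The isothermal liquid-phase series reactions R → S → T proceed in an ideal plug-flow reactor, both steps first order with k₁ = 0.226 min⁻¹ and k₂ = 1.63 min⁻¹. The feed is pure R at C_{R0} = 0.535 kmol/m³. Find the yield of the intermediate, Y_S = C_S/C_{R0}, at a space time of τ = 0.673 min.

0.0845

Solving the coupled first-order balances gives C_S(τ) = [k₁/(k₂−k₁)]·C_{R0}·(e^(−k₁τ) − e^(−k₂τ)).
e^(−k₁τ) = e^(−0.226×0.673) = e^(−0.1521) = 0.8589; e^(−k₂τ) = e^(−1.097) = 0.3339.
C_S = 0.226×0.535/(1.63−0.226) × (0.8589−0.3339) = 0.08612×0.5250 = 0.04521 kmol/m³.
Y_S = C_S/C_{R0} = 0.04521/0.535 = 0.0845.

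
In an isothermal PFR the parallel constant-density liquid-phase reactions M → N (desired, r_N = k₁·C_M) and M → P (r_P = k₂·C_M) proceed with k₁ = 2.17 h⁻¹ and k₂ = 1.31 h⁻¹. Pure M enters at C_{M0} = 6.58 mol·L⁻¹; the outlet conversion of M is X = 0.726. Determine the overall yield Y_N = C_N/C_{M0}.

0.453

C_M = C_{M0}(1−X) = 1.803 mol·L⁻¹.
Both paths are first order in M, so the instantaneous fraction to N is constant: dC_N/d(−C_M) = k₁/(k₁+k₂) = 0.6236.
C_N = 0.6236·(C_{M0}−C_M) = 0.6236×4.777 = 2.98 mol·L⁻¹.
Y_N = C_N/C_{M0} = 2.979/6.58 = 0.453.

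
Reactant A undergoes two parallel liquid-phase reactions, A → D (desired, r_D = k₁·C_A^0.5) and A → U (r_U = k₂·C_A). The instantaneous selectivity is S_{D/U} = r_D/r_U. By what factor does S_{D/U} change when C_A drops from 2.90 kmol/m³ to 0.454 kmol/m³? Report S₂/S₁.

S_{D/U} = (k₁/k₂)·C_A^-0.5, so S₂/S₁ = (C_{A,2}/C_{A,1})^-0.5.
= (0.454/2.90)^(-0.5) = (0.1566)^(-0.5) = 2.53.

2.53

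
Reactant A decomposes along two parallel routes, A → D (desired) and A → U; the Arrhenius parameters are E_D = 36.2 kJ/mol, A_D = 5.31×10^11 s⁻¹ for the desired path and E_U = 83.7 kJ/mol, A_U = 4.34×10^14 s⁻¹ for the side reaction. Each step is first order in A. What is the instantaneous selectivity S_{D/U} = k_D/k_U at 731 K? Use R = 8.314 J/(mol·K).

3.03

k_D/k_U = (A_D/A_U)·exp[−(E_D−E_U)/(RT)] = (A_D/A_U)·exp[(E_U−E_D)/(RT)].
(E_U−E_D)/(RT) = (83.7−36.2)×10³/(8.314×731) = 47500/6078 = 7.816.
k_D/k_U = (5.31×10^11/4.34×10^14)·exp(7.816) = 0.001224 × 2479 = 3.03.
Since E_D < E_U, lowering the temperature improves selectivity toward D.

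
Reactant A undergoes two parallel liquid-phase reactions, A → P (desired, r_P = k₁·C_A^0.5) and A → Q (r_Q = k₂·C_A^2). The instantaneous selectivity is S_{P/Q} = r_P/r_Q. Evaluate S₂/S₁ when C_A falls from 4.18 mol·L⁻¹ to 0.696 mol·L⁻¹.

14.7

S_{P/Q} = (k₁/k₂)·C_A^-1.5, so S₂/S₁ = (C_{A,2}/C_{A,1})^-1.5.
= (0.696/4.18)^(-1.5) = (0.1665)^(-1.5) = 14.7.
Selectivity toward P rises as C_A falls — low-concentration operation is favoured.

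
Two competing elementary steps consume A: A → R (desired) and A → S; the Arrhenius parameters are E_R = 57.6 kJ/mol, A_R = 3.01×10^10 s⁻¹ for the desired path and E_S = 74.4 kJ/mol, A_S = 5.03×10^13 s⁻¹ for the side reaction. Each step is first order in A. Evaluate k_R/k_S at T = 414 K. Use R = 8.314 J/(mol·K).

With equal orders, S_{R/S} = k_R/k_S = (A_R/A_S)·exp[(E_S−E_R)/(RT)].
(E_S−E_R)/(RT) = (74.4−57.6)×10³/(8.314×414) = 16800/3442 = 4.881.
k_R/k_S = (3.01×10^10/5.03×10^13)·exp(4.881) = 5.984×10^-4 × 131.7 = 0.0788.

0.0788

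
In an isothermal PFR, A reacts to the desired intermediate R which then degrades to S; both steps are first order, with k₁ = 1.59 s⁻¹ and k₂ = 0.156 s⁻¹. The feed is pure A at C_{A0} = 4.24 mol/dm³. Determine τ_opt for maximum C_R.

The intermediate peaks when r₁ = r₂, i.e. k₁e^(−k₁τ) = k₂e^(−k₂τ), giving τ_opt = ln(k₂/k₁)/(k₂−k₁).
= ln(0.156/1.59)/(0.156−1.59) = ln(0.09811)/-1.434 = -2.322/-1.434 = 1.62 s.

1.62 s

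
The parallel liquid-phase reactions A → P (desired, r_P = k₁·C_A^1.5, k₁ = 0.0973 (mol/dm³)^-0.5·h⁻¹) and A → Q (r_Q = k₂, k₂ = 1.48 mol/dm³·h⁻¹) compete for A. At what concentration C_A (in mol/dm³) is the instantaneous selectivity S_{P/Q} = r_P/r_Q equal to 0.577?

S_{P/Q} = (k₁/k₂)·C_A^1.5 ⇒ C_A = (S·k₂/k₁)^(1/1.5).
= (0.577×1.48/0.0973)^(0.6667) = (8.777)^(0.6667) = 4.25 mol/dm³.

4.25 mol/dm³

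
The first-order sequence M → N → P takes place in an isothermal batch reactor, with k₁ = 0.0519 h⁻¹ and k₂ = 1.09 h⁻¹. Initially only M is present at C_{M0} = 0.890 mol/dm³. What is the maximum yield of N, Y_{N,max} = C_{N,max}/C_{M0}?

Evaluating C_N at t_opt = ln(k₂/k₁)/(k₂−k₁) gives C_{N,max}/C_{M0} = (k₁/k₂)^[k₂/(k₂−k₁)].
= (0.0519/1.09)^(1.09/(1.09−0.0519)) = (0.04761)^(1.050) = 0.04089.

0.0409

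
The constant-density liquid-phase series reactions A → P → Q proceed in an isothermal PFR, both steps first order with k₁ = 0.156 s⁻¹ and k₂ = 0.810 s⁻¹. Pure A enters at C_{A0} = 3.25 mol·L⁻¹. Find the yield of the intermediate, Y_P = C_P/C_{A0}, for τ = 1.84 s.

0.125

For first-order series with pure A initially, C_P(τ) = k₁C_{A0}/(k₂−k₁)·(e^(−k₁τ) − e^(−k₂τ)).
e^(−k₁τ) = e^(−0.156×1.84) = e^(−0.2870) = 0.7505; e^(−k₂τ) = e^(−1.490) = 0.2253.
C_P = 0.156×3.25/(0.810−0.156) × (0.7505−0.2253) = 0.7752×0.5252 = 0.4071 mol·L⁻¹.
Y_P = C_P/C_{A0} = 0.4071/3.25 = 0.125.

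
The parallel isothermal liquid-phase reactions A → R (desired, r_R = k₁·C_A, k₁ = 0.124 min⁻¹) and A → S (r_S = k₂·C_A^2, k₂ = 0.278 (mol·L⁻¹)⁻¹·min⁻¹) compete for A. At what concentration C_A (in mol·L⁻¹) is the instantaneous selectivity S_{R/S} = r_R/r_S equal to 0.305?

S_{R/S} = (k₁/k₂)·C_A⁻¹ ⇒ C_A = (S·k₂/k₁)^(-1).
= (0.305×0.278/0.124)^(-1) = (0.6838)^(-1) = 1.46 mol·L⁻¹.

1.46 mol·L⁻¹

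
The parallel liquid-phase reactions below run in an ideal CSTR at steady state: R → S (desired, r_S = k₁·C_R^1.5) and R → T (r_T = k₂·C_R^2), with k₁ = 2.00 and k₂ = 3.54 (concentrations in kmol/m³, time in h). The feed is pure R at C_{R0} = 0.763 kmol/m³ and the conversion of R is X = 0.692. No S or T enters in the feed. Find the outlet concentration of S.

Exit C_R = C_{R0}(1−X) = 0.763×0.308 = 0.2350 kmol/m³.
In a CSTR the entire volume is at exit conditions, so r_S = 2.00×0.2350^1.5 = 0.2278 and r_T = 3.54×0.2350^2 = 0.1955.
Fraction of consumed R going to S: r_S/(r_S+r_T) = 0.5382.
C_S = 0.5382·C_{R0}·X = 0.5382×0.763×0.692 = 0.284 kmol/m³.

0.284 kmol/m³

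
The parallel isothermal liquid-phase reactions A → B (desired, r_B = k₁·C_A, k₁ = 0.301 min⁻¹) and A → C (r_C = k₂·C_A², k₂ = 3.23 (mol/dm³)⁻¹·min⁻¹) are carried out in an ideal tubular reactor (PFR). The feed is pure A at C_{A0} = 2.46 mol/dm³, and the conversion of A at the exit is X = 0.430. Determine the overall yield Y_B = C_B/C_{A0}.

0.0203

C_A = C_{A0}(1−X) = 1.402 mol/dm³.
Along a PFR/batch, dC_B/dC_A = −r_B/(r_B+r_C) = −k₁/(k₁+k₂·C_A).
Integrating from C_{A0} to C_A: C_B = (0.301/3.23)·ln[(0.301+3.23·2.46)/(0.301+3.23·1.40)] = 0.09319·ln(8.247/4.830) = 0.04985 mol/dm³.
Y_B = C_B/C_{A0} = 0.04985/2.46 = 0.0203.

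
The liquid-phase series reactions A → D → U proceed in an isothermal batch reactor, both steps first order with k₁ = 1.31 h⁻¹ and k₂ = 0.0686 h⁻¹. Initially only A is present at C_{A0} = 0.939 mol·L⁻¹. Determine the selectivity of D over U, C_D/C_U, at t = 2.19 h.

8.92

For first-order series with pure A initially, C_D(t) = k₁C_{A0}/(k₂−k₁)·(e^(−k₁t) − e^(−k₂t)).
e^(−k₁t) = e^(−1.31×2.19) = e^(−2.869) = 0.05676; e^(−k₂t) = e^(−0.1502) = 0.8605.
C_D = 1.31×0.939/(0.0686−1.31) × (0.05676−0.8605) = (-0.9909)×(-0.8037) = 0.7964 mol·L⁻¹.
C_A = C_{A0}e^(−k₁t) = 0.05330 mol·L⁻¹, so C_U = C_{A0}−C_A−C_D = 0.08928 mol·L⁻¹; C_D/C_U = 8.92.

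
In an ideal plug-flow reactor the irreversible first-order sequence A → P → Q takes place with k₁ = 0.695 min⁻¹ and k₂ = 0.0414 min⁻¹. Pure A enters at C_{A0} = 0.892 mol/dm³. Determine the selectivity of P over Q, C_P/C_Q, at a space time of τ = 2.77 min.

Solving the coupled first-order balances gives C_P(τ) = [k₁/(k₂−k₁)]·C_{A0}·(e^(−k₁τ) − e^(−k₂τ)).
e^(−k₁τ) = e^(−0.695×2.77) = e^(−1.925) = 0.1459; e^(−k₂τ) = e^(−0.1147) = 0.8917.
C_P = 0.695×0.892/(0.0414−0.695) × (0.1459−0.8917) = (-0.9485)×(-0.7458) = 0.7074 mol/dm³.
C_A = C_{A0}e^(−k₁τ) = 0.1301 mol/dm³, so C_Q = C_{A0}−C_A−C_P = 0.05451 mol/dm³; C_P/C_Q = 13.0.

13.0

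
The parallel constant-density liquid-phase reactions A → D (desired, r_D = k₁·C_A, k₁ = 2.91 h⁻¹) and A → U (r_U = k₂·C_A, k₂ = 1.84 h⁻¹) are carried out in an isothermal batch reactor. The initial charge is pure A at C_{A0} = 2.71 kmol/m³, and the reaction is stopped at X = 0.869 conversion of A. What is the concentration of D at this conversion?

1.44 kmol/m³

C_A = C_{A0}(1−X) = 0.3550 kmol/m³.
Both paths are first order in A, so the instantaneous fraction to D is constant: dC_D/d(−C_A) = k₁/(k₁+k₂) = 0.6126.
C_D = 0.6126·(C_{A0}−C_A) = 0.6126×2.355 = 1.44 kmol/m³.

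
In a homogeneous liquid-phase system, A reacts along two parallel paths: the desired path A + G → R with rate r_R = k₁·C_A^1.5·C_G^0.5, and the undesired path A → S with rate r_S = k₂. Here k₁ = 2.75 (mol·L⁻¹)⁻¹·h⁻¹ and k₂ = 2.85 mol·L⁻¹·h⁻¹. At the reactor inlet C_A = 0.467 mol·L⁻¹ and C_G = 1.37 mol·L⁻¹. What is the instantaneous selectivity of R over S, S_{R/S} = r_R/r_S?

0.360

S_{R/S} = r_R/r_S = (k₁·C_A^1.5·C_G^0.5)/(k₂) = (k₁/k₂)·C_A^1.5·C_G^0.5.
= (2.75×0.4670^1.5×1.370^0.5) / (2.85) = 1.027/2.850 = 0.360.
Since the desired path is higher order in A, keeping C_A high (PFR or concentrated feed) favours R.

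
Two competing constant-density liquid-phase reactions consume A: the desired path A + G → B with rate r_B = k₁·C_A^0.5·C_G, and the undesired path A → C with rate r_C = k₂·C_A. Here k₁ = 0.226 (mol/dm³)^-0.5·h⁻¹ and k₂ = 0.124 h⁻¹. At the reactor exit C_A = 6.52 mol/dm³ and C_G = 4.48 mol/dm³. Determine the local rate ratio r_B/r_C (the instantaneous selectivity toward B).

3.20

S_{B/C} = r_B/r_C = (k₁·C_A^0.5·C_G)/(k₂·C_A) = (k₁/k₂)·C_A^-0.5·C_G.
= (0.226×6.520^0.5×4.480) / (0.124×6.520) = 2.585/0.8085 = 3.20.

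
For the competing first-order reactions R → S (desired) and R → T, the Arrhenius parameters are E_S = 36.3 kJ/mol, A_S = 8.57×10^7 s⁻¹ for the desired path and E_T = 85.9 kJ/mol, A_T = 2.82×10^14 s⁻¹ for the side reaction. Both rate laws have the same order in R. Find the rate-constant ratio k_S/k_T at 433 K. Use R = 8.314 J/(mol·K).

0.293

Since both paths have the same order in R, the concentration cancels and S_{S/T} = k_S/k_T = (A_S/A_T)·exp[(E_T−E_S)/(RT)].
(E_T−E_S)/(RT) = (85.9−36.3)×10³/(8.314×433) = 49600/3600 = 13.78.
k_S/k_T = (8.57×10^7/2.82×10^14)·exp(13.78) = 3.039×10^-7 × 9.631×10^5 = 0.293.
Since E_S < E_T, lowering the temperature improves selectivity toward S.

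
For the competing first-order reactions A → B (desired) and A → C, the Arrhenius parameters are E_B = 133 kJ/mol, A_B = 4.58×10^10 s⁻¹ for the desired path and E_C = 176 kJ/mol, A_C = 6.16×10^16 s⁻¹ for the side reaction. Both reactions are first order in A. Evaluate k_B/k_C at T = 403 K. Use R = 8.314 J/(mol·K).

Since both paths have the same order in A, the concentration cancels and S_{B/C} = k_B/k_C = (A_B/A_C)·exp[(E_C−E_B)/(RT)].
(E_C−E_B)/(RT) = (176−133)×10³/(8.314×403) = 43000/3351 = 12.83.
k_B/k_C = (4.58×10^10/6.16×10^16)·exp(12.83) = 7.435×10^-7 × 3.746×10^5 = 0.279.
Since E_B < E_C, lowering the temperature improves selectivity toward B.

0.279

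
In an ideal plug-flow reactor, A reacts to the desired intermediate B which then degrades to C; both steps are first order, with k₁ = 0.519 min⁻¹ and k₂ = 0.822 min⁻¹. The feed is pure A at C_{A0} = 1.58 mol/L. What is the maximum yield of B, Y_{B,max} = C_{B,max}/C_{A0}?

For a first-order series the maximum intermediate yield is C_{B,max}/C_{A0} = (k₁/k₂)^[k₂/(k₂−k₁)].
= (0.519/0.822)^(0.822/(0.822−0.519)) = (0.6314)^(2.713) = 0.2872.

0.287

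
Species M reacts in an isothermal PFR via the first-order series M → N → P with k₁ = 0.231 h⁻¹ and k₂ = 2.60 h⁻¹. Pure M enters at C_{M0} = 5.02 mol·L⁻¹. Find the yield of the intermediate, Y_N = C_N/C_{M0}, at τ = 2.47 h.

0.0550

For first-order series with pure M initially, C_N(τ) = k₁C_{M0}/(k₂−k₁)·(e^(−k₁τ) − e^(−k₂τ)).
e^(−k₁τ) = e^(−0.231×2.47) = e^(−0.5706) = 0.5652; e^(−k₂τ) = e^(−6.422) = 0.001625.
C_N = 0.231×5.02/(2.60−0.231) × (0.5652−0.001625) = 0.4895×0.5636 = 0.2759 mol·L⁻¹.
Y_N = C_N/C_{M0} = 0.2759/5.02 = 0.0550.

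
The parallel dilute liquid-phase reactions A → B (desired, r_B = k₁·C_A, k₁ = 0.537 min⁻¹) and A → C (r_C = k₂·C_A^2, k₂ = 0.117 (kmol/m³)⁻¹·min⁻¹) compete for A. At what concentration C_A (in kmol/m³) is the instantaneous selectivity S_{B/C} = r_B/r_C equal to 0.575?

7.98 kmol/m³

S_{B/C} = (k₁/k₂)·C_A⁻¹ ⇒ C_A = (S·k₂/k₁)^(-1).
= (0.575×0.117/0.537)^(-1) = (0.1253)^(-1) = 7.98 kmol/m³.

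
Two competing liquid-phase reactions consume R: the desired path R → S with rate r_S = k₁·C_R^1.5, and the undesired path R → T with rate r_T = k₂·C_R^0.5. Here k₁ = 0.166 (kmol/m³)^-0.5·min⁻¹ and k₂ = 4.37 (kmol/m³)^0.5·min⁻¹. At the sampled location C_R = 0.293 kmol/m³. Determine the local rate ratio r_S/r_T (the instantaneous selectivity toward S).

0.0111

S_{S/T} = r_S/r_T = (k₁·C_R^1.5)/(k₂·C_R^0.5) = (k₁/k₂)·C_R.
= (0.166×0.2930^1.5) / (4.37×0.2930^0.5) = 0.02633/2.365 = 0.0111.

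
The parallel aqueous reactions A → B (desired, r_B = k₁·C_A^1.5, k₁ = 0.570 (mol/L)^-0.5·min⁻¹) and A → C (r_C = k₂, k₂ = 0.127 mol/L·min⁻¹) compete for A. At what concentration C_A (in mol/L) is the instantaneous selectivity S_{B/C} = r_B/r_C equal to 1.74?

0.532 mol/L

S_{B/C} = (k₁/k₂)·C_A^1.5 ⇒ C_A = (S·k₂/k₁)^(1/1.5).
= (1.74×0.127/0.570)^(0.6667) = (0.3877)^(0.6667) = 0.532 mol/L.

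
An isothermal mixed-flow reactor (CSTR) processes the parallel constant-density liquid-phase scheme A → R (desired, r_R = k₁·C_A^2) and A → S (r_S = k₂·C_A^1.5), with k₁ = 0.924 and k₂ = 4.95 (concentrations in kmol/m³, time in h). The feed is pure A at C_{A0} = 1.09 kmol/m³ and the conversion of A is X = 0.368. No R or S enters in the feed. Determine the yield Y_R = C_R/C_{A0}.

0.0494

Exit C_A = C_{A0}(1−X) = 1.09×0.632 = 0.6889 kmol/m³.
Rates in a CSTR are evaluated at the outlet concentration: r_R = 0.924×0.6889^2 = 0.4385, r_S = 4.95×0.6889^1.5 = 2.830.
Fraction of consumed A going to R: r_R/(r_R+r_S) = 0.1341.
C_R = 0.1341·C_{A0}·X = 0.1341×1.09×0.368 = 0.0538 kmol/m³; Y_R = C_R/C_{A0} = 0.0494.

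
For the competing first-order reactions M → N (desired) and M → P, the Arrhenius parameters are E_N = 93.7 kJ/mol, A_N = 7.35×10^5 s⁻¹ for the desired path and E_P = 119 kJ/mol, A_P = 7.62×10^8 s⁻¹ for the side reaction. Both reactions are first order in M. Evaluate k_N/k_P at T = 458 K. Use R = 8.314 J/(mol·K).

0.741

k_N/k_P = (A_N/A_P)·exp[−(E_N−E_P)/(RT)] = (A_N/A_P)·exp[(E_P−E_N)/(RT)].
(E_P−E_N)/(RT) = (119−93.7)×10³/(8.314×458) = 25300/3808 = 6.644.
k_N/k_P = (7.35×10^5/7.62×10^8)·exp(6.644) = 9.646×10^-4 × 768.3 = 0.741.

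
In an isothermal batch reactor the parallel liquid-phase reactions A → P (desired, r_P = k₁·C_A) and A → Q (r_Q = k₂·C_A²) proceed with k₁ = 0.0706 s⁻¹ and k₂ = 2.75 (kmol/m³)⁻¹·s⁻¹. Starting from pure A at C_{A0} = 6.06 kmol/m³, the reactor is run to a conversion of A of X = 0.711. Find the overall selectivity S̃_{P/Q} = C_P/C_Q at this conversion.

0.00739

C_A = C_{A0}(1−X) = 1.751 kmol/m³.
Along a PFR/batch, dC_P/dC_A = −r_P/(r_P+r_Q) = −k₁/(k₁+k₂·C_A).
Integrating from C_{A0} to C_A: C_P = (0.0706/2.75)·ln[(0.0706+2.75·6.06)/(0.0706+2.75·1.75)] = 0.02567·ln(16.74/4.887) = 0.03160 kmol/m³.
C_Q = (C_{A0}−C_A)−C_P = 4.277 kmol/m³; S̃_{P/Q} = 0.03160/4.277 = 0.00739.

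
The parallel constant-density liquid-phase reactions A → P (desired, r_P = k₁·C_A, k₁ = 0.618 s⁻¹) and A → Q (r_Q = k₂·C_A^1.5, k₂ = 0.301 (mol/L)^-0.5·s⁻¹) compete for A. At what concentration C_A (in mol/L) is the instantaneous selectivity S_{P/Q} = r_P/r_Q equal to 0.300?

46.8 mol/L

S_{P/Q} = (k₁/k₂)·C_A^-0.5 ⇒ C_A = (S·k₂/k₁)^(-2).
= (0.300×0.301/0.618)^(-2) = (0.1461)^(-2) = 46.8 mol/L.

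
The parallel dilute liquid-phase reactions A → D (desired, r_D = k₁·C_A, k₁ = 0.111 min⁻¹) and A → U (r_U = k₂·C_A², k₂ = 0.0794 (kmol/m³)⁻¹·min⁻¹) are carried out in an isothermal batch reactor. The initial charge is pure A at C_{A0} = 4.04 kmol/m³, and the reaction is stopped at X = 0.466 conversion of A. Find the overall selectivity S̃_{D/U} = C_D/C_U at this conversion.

0.461

C_A = C_{A0}(1−X) = 2.157 kmol/m³.
Along a PFR/batch, dC_D/dC_A = −r_D/(r_D+r_U) = −k₁/(k₁+k₂·C_A).
Integrating from C_{A0} to C_A: C_D = (0.111/0.0794)·ln[(0.111+0.0794·4.04)/(0.111+0.0794·2.16)] = 1.398·ln(0.4318/0.2823) = 0.5941 kmol/m³.
C_U = (C_{A0}−C_A)−C_D = 1.289 kmol/m³; S̃_{D/U} = 0.5941/1.289 = 0.461.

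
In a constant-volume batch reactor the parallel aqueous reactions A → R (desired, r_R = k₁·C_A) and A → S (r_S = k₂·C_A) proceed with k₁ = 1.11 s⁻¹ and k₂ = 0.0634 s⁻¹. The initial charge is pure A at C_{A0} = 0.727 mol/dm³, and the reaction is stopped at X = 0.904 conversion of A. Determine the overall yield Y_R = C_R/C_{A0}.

C_A = C_{A0}(1−X) = 0.06979 mol/dm³.
Both paths are first order in A, so the instantaneous fraction to R is constant: dC_R/d(−C_A) = k₁/(k₁+k₂) = 0.9460.
C_R = 0.9460·(C_{A0}−C_A) = 0.9460×0.6572 = 0.622 mol/dm³.
Y_R = C_R/C_{A0} = 0.6217/0.727 = 0.855.

0.855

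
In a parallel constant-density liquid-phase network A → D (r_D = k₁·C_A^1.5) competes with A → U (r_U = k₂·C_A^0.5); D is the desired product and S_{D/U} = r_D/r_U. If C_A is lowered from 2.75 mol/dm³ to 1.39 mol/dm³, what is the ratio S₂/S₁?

S_{D/U} = (k₁/k₂)·C_A, so S₂/S₁ = (C_{A,2}/C_{A,1}).
= 1.39/2.75 = 0.505.

0.505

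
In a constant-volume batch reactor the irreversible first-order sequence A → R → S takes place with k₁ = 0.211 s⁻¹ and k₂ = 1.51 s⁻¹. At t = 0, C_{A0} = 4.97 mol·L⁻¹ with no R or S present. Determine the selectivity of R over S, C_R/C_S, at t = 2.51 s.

The intermediate concentration in a first-order A→B→C sequence is C_R = k₁C_{A0}(e^(−k₁t) − e^(−k₂t))/(k₂−k₁).
e^(−k₁t) = e^(−0.211×2.51) = e^(−0.5296) = 0.5888; e^(−k₂t) = e^(−3.790) = 0.02259.
C_R = 0.211×4.97/(1.51−0.211) × (0.5888−0.02259) = 0.8073×0.5662 = 0.4571 mol·L⁻¹.
C_A = C_{A0}e^(−k₁t) = 2.927 mol·L⁻¹, so C_S = C_{A0}−C_A−C_R = 1.586 mol·L⁻¹; C_R/C_S = 0.288.

0.288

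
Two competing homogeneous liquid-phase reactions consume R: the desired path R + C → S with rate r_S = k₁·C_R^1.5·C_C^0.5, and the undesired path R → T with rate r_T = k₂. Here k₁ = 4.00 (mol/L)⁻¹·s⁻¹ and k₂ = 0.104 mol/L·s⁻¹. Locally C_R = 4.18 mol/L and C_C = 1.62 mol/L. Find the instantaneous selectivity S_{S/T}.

S_{S/T} = r_S/r_T = (k₁·C_R^1.5·C_C^0.5)/(k₂) = (k₁/k₂)·C_R^1.5·C_C^0.5.
= (4.00×4.180^1.5×1.620^0.5) / (0.104) = 43.51/0.1040 = 418.

418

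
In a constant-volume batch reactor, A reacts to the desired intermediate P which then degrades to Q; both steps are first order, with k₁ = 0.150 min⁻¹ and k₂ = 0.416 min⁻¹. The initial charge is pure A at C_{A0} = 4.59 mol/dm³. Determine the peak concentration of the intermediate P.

For a first-order series the maximum intermediate yield is C_{P,max}/C_{A0} = (k₁/k₂)^[k₂/(k₂−k₁)].
= (0.150/0.416)^(0.416/(0.416−0.150)) = (0.3606)^(1.564) = 0.2029.
C_{P,max} = 0.2029×4.59 = 0.931 mol/dm³.

0.931 mol/dm³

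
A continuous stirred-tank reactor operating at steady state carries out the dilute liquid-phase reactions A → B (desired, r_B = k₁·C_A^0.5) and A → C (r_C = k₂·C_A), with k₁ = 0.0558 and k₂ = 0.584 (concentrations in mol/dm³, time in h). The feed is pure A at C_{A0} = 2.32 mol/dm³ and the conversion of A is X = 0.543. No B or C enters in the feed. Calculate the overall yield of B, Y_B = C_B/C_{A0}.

Exit C_A = C_{A0}(1−X) = 2.32×0.457 = 1.060 mol/dm³.
A CSTR operates uniformly at the exit composition, giving r_B = 0.05746 and r_C = 0.6192 (each k·C_A^n at C_A = 1.060).
Fraction of consumed A going to B: r_B/(r_B+r_C) = 0.08491.
C_B = 0.08491·C_{A0}·X = 0.08491×2.32×0.543 = 0.107 mol/dm³; Y_B = C_B/C_{A0} = 0.0461.

0.0461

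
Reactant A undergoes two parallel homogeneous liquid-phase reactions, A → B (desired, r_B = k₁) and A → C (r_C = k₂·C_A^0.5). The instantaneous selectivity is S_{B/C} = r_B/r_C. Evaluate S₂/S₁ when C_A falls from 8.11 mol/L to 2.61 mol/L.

1.76

S_{B/C} = (k₁/k₂)·C_A^-0.5, so S₂/S₁ = (C_{A,2}/C_{A,1})^-0.5.
= (2.61/8.11)^(-0.5) = (0.3218)^(-0.5) = 1.76.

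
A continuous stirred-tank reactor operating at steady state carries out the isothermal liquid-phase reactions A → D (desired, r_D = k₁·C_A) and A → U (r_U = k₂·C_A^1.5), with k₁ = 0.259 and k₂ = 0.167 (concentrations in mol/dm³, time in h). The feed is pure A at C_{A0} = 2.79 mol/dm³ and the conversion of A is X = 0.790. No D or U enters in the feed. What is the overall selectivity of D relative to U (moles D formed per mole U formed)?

Exit C_A = C_{A0}(1−X) = 2.79×0.210 = 0.5859 mol/dm³.
In a CSTR the entire volume is at exit conditions, so r_D = 0.259×0.5859 = 0.1517 and r_U = 0.167×0.5859^1.5 = 0.07489.
Overall selectivity = C_D/C_U = r_Dτ/(r_Uτ) = r_D/r_U = 2.03.

2.03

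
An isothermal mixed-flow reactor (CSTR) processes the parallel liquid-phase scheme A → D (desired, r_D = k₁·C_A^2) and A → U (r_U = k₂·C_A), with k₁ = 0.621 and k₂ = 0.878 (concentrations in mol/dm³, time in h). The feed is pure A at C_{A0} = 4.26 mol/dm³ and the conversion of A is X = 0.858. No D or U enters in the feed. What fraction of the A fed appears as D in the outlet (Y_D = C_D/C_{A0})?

Exit C_A = C_{A0}(1−X) = 4.26×0.142 = 0.6049 mol/dm³.
A CSTR operates uniformly at the exit composition, giving r_D = 0.2272 and r_U = 0.5311 (each k·C_A^n at C_A = 0.6049).
Fraction of consumed A going to D: r_D/(r_D+r_U) = 0.2996.
C_D = 0.2996·C_{A0}·X = 0.2996×4.26×0.858 = 1.10 mol/dm³; Y_D = C_D/C_{A0} = 0.257.

0.257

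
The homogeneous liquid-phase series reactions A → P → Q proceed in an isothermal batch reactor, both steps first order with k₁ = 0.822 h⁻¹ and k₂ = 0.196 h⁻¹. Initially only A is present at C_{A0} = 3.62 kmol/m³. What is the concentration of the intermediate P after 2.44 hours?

2.31 kmol/m³

The intermediate concentration in a first-order A→B→C sequence is C_P = k₁C_{A0}(e^(−k₁t) − e^(−k₂t))/(k₂−k₁).
e^(−k₁t) = e^(−0.822×2.44) = e^(−2.006) = 0.1346; e^(−k₂t) = e^(−0.4782) = 0.6199.
C_P = 0.822×3.62/(0.196−0.822) × (0.1346−0.6199) = (-4.753)×(-0.4853) = 2.307 kmol/m³.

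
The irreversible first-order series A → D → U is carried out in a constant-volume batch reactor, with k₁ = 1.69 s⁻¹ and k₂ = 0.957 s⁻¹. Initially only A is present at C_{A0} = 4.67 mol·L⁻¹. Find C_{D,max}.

2.22 mol·L⁻¹

Evaluating C_D at t_opt = ln(k₂/k₁)/(k₂−k₁) gives C_{D,max}/C_{A0} = (k₁/k₂)^[k₂/(k₂−k₁)].
= (1.69/0.957)^(0.957/(0.957−1.69)) = (1.766)^(-1.306) = 0.4759.
C_{D,max} = 0.4759×4.67 = 2.22 mol·L⁻¹.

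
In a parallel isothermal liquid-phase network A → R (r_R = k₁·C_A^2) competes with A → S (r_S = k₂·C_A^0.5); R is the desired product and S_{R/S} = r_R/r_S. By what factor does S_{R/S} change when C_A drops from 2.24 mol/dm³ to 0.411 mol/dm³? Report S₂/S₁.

0.0786

S_{R/S} = (k₁/k₂)·C_A^1.5, so S₂/S₁ = (C_{A,2}/C_{A,1})^1.5.
= (0.411/2.24)^1.5 = (0.1835)^1.5 = 0.0786.
Selectivity toward R falls as C_A falls — high-concentration operation is favoured.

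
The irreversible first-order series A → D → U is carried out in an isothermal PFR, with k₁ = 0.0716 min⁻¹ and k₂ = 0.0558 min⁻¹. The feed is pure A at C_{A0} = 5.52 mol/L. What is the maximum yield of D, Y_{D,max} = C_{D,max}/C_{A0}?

At the optimum, C_{D,max}/C_{A0} = (k₁/k₂)^[k₂/(k₂−k₁)].
= (0.0716/0.0558)^(0.0558/(0.0558−0.0716)) = (1.283)^(-3.532) = 0.4146.

0.415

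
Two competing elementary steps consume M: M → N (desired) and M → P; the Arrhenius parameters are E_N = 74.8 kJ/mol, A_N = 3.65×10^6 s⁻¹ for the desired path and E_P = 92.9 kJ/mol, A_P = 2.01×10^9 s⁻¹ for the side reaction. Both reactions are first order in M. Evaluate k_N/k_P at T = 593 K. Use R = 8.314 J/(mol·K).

Since both paths have the same order in M, the concentration cancels and S_{N/P} = k_N/k_P = (A_N/A_P)·exp[(E_P−E_N)/(RT)].
(E_P−E_N)/(RT) = (92.9−74.8)×10³/(8.314×593) = 18100/4930 = 3.671.
k_N/k_P = (3.65×10^6/2.01×10^9)·exp(3.671) = 0.001816 × 39.30 = 0.0714.
Since E_N < E_P, lowering the temperature improves selectivity toward N.

0.0714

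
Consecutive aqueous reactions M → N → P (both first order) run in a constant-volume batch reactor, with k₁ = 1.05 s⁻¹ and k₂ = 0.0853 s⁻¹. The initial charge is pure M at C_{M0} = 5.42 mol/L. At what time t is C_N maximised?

Setting dC_N/dt = 0 gives t_opt = ln(k₂/k₁)/(k₂−k₁).
= ln(0.0853/1.05)/(0.0853−1.05) = ln(0.08124)/-0.9647 = -2.510/-0.9647 = 2.60 s.

2.60 s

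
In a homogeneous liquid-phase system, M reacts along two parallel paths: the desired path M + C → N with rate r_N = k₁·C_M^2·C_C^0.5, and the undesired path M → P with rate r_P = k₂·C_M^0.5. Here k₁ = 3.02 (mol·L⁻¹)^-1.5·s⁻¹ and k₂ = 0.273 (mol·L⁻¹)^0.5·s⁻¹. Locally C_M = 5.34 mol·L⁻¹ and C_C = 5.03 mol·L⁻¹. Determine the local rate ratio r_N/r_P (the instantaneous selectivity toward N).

306

S_{N/P} = r_N/r_P = (k₁·C_M^2·C_C^0.5)/(k₂·C_M^0.5) = (k₁/k₂)·C_M^1.5·C_C^0.5.
= (3.02×5.340^2×5.030^0.5) / (0.273×5.340^0.5) = 193.1/0.6309 = 306.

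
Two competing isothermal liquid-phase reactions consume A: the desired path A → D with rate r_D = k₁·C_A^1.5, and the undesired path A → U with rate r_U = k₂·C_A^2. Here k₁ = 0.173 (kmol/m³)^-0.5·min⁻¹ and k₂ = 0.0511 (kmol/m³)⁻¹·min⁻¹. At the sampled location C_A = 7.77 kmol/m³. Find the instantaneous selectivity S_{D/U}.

1.21

S_{D/U} = r_D/r_U = (k₁·C_A^1.5)/(k₂·C_A^2) = (k₁/k₂)·C_A^-0.5.
= (0.173×7.770^1.5) / (0.0511×7.770^2) = 3.747/3.085 = 1.21.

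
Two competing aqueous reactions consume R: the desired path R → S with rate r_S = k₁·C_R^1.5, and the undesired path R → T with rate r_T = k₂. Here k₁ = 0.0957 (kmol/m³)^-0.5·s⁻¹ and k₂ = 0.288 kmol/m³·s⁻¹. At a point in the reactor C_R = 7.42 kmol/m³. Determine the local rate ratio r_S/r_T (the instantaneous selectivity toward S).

S_{S/T} = r_S/r_T = (k₁·C_R^1.5)/(k₂) = (k₁/k₂)·C_R^1.5.
= (0.0957×7.420^1.5) / (0.288) = 1.934/0.2880 = 6.72.
Since the desired path is higher order in R, keeping C_R high (PFR or concentrated feed) favours S.

6.72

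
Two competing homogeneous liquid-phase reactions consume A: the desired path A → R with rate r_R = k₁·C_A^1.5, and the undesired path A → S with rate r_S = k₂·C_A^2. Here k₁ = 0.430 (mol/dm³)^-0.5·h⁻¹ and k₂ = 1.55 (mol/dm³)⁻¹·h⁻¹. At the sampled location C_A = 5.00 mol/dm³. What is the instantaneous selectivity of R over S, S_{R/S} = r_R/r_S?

S_{R/S} = r_R/r_S = (k₁·C_A^1.5)/(k₂·C_A^2) = (k₁/k₂)·C_A^-0.5.
= (0.430×5.000^1.5) / (1.55×5.000^2) = 4.808/38.75 = 0.124.

0.124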